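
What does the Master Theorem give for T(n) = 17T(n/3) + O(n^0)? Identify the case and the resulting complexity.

Master Theorem for T(n) = 17T(n/3) + O(n^0):

a = 17, b = 3, c = 0
log_b(a) = log_3(17) = 2.5789

Case 1: c = 0 < log_3(17) = 2.5789
T(n) = O(n^(log_3 17))

For T(n) = 17T(n/3) + O(n^0): log_3(17) = 2.5789. This is Case 1 of the Master Theorem (c < log_b(a), work dominated by leaves), giving O(n^(log_3 17)).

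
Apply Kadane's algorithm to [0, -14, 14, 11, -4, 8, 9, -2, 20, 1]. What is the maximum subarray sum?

Using Kadane's algorithm on [0, -14, 14, 11, -4, 8, 9, -2, 20, 1]:

Scanning through the array:
Position 1 (value -14): max_ending_here = -14, max_so_far = 0
Position 2 (value 14): max_ending_here = 14, max_so_far = 14
Position 3 (value 11): max_ending_here = 25, max_so_far = 25
Position 4 (value -4): max_ending_here = 21, max_so_far = 25
Position 5 (value 8): max_ending_here = 29, max_so_far = 29
Position 6 (value 9): max_ending_here = 38, max_so_far = 38
Position 7 (value -2): max_ending_here = 36, max_so_far = 38
Position 8 (value 20): max_ending_here = 56, max_so_far = 56
Position 9 (value 1): max_ending_here = 57, max_so_far = 57

Maximum subarray: [14, 11, -4, 8, 9, -2, 20, 1]
Maximum sum: 57

The maximum subarray is [14, 11, -4, 8, 9, -2, 20, 1] with sum 57. This subarray runs from index 2 to index 9.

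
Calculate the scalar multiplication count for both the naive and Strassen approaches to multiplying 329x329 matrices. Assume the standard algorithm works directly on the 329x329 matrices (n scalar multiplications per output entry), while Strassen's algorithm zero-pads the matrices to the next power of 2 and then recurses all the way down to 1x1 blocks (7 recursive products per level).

Matrix multiplication for 329x329 matrices:

Strassen's algorithm requires power-of-2 dimensions. Pad 329x329 to 512x512 (next power of 2).

Standard algorithm: 329^3 = 35611289 multiplications
Strassen's algorithm: 7^(log2(512)) = 7^9 = 40353607 multiplications
Difference: 35611289 - 40353607 = -4742318 (Strassen uses MORE here due to padding overhead — for small or just-over-power-of-2 n, padding can outweigh the per-level savings)

Standard: 35611289 multiplications (329^3). Strassen: 40353607 multiplications (7^9, after padding to 512x512). Strassen reduces 8 recursive multiplications to 7 at each level.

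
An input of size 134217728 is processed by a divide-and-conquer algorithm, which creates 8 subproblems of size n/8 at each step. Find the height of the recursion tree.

For divide and conquer with division factor 8:

Problem sizes at each level:
Level 0: 134217728
Level 1: 16777216
Level 2: 2097152
Level 3: 262144
Level 4: 32768
Level 5: 4096
Level 6: 512
Level 7: 64
Level 8: 8
Level 9: 1

The root is level 0 and the size-1 base case is level 9 (the tree spans levels 0 through 9, i.e. 10 levels counting the root), so the depth is the number of divisions: log_8(134217728) = 9

The recursion tree depth is log_8(134217728) = 9. At each level, the problem size is divided by 8, so it takes 9 divisions to reduce to a base case of size 1. The algorithm makes 8 recursive calls at each level.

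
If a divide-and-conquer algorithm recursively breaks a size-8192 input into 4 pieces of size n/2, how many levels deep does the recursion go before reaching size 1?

For divide and conquer with division factor 2:

Problem sizes at each level:
Level 0: 8192
Level 1: 4096
Level 2: 2048
Level 3: 1024
Level 4: 512
Level 5: 256
Level 6: 128
Level 7: 64
Level 8: 32
Level 9: 16
Level 10: 8
Level 11: 4
Level 12: 2
Level 13: 1

The root is level 0 and the size-1 base case is level 13 (the tree spans levels 0 through 13, i.e. 14 levels counting the root), so the depth is the number of divisions: log_2(8192) = 13

The recursion tree depth is log_2(8192) = 13. At each level, the problem size is divided by 2, so it takes 13 divisions to reduce to a base case of size 1. The algorithm makes 4 recursive calls at each level.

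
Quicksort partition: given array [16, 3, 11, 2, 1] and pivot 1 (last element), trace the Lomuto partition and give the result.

Lomuto partition with pivot = 1:

Initial array: [16, 3, 11, 2, 1]

arr[0]=16 > 1: no swap
arr[1]=3 > 1: no swap
arr[2]=11 > 1: no swap
arr[3]=2 > 1: no swap

Place pivot at position 0: [1, 3, 11, 2, 16]
Pivot position: 0

After partitioning with pivot 1, the array becomes [1, 3, 11, 2, 16]. The pivot is placed at index 0. All elements to the left of the pivot are <= 1, and all elements to the right are > 1.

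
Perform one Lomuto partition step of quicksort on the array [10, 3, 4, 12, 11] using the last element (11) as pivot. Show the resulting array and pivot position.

Lomuto partition with pivot = 11:

Initial array: [10, 3, 4, 12, 11]

arr[0]=10 <= 11: swap with position 0, array becomes [10, 3, 4, 12, 11]
arr[1]=3 <= 11: swap with position 1, array becomes [10, 3, 4, 12, 11]
arr[2]=4 <= 11: swap with position 2, array becomes [10, 3, 4, 12, 11]
arr[3]=12 > 11: no swap

Place pivot at position 3: [10, 3, 4, 11, 12]
Pivot position: 3

After partitioning with pivot 11, the array becomes [10, 3, 4, 11, 12]. The pivot is placed at index 3. All elements to the left of the pivot are <= 11, and all elements to the right are > 11.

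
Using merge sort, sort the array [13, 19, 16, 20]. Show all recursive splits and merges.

Merge sort trace:

Split: [13, 19, 16, 20] -> [13, 19] and [16, 20]
  Split: [13, 19] -> [13] and [19]
  Merge: [13] + [19] -> [13, 19]
  Split: [16, 20] -> [16] and [20]
  Merge: [16] + [20] -> [16, 20]
Merge: [13, 19] + [16, 20] -> [13, 16, 19, 20]

Final sorted array: [13, 16, 19, 20]

The merge sort proceeds by recursively splitting the array and merging sorted halves.
After all merges, the sorted array is [13, 16, 19, 20].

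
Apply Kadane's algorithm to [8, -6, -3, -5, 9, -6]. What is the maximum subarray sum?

Using Kadane's algorithm on [8, -6, -3, -5, 9, -6]:

Scanning through the array:
Position 1 (value -6): max_ending_here = 2, max_so_far = 8
Position 2 (value -3): max_ending_here = -1, max_so_far = 8
Position 3 (value -5): max_ending_here = -5, max_so_far = 8
Position 4 (value 9): max_ending_here = 9, max_so_far = 9
Position 5 (value -6): max_ending_here = 3, max_so_far = 9

Maximum subarray: [9]
Maximum sum: 9

The maximum subarray is [9] with sum 9. This subarray runs from index 4 to index 4.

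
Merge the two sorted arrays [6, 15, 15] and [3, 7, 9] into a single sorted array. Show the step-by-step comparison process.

Merging process:

Compare 6 vs 3: take 3 from right. Merged: [3]
Compare 6 vs 7: take 6 from left. Merged: [3, 6]
Compare 15 vs 7: take 7 from right. Merged: [3, 6, 7]
Compare 15 vs 9: take 9 from right. Merged: [3, 6, 7, 9]
Append remaining from left: [15, 15]. Merged: [3, 6, 7, 9, 15, 15]

Final merged array: [3, 6, 7, 9, 15, 15]
Total comparisons: 4

The merged array is [3, 6, 7, 9, 15, 15], requiring 4 comparisons. The merge step runs in O(n) time where n is the total number of elements.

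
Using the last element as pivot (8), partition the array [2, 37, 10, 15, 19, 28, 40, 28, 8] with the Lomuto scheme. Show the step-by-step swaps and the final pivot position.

Lomuto partition with pivot = 8:

Initial array: [2, 37, 10, 15, 19, 28, 40, 28, 8]

arr[0]=2 <= 8: swap with position 0, array becomes [2, 37, 10, 15, 19, 28, 40, 28, 8]
arr[1]=37 > 8: no swap
arr[2]=10 > 8: no swap
arr[3]=15 > 8: no swap
arr[4]=19 > 8: no swap
arr[5]=28 > 8: no swap
arr[6]=40 > 8: no swap
arr[7]=28 > 8: no swap

Place pivot at position 1: [2, 8, 10, 15, 19, 28, 40, 28, 37]
Pivot position: 1

After partitioning with pivot 8, the array becomes [2, 8, 10, 15, 19, 28, 40, 28, 37]. The pivot is placed at index 1. All elements to the left of the pivot are <= 8, and all elements to the right are > 8.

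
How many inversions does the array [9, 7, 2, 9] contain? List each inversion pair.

Finding inversions in [9, 7, 2, 9]:

(0, 1): arr[0]=9 > arr[1]=7
(0, 2): arr[0]=9 > arr[2]=2
(1, 2): arr[1]=7 > arr[2]=2

Total inversions: 3

The array has 3 inversion(s): (0,1), (0,2), (1,2). Each pair (i,j) satisfies i < j and arr[i] > arr[j].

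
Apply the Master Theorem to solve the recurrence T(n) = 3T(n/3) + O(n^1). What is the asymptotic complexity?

Master Theorem for T(n) = 3T(n/3) + O(n^1):

a = 3, b = 3, c = 1
log_b(a) = log_3(3) = 1.0000

Case 2: c = 1 = log_3(3) = 1.0000
T(n) = O(n^1 log n) = O(n log n)

For T(n) = 3T(n/3) + O(n^1): log_3(3) = 1.0000. This is Case 2 of the Master Theorem (c = log_b(a), equal work at all levels), giving O(n log n).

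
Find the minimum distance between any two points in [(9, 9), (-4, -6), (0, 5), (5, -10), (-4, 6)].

Computing all pairwise distances among 5 points:

d((9, 9), (-4, -6)) = 19.8494
d((9, 9), (0, 5)) = 9.8489
d((9, 9), (5, -10)) = 19.4165
d((9, 9), (-4, 6)) = 13.3417
d((-4, -6), (0, 5)) = 11.7047
d((-4, -6), (5, -10)) = 9.8489
d((-4, -6), (-4, 6)) = 12.0
d((0, 5), (5, -10)) = 15.8114
d((0, 5), (-4, 6)) = 4.1231 <-- minimum
d((5, -10), (-4, 6)) = 18.3576

Closest pair: (0, 5) and (-4, 6) with distance 4.1231

The closest pair is (0, 5) and (-4, 6) with Euclidean distance 4.1231. For 5 points, brute-force pairwise comparison is shown above. For large n, the divide-and-conquer algorithm (sort by x, recurse on halves, check the dividing strip) achieves O(n log n).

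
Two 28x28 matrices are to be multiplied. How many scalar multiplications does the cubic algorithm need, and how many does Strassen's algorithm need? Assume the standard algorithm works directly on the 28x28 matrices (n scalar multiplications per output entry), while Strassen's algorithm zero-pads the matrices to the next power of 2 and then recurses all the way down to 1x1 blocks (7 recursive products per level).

Matrix multiplication for 28x28 matrices:

Strassen's algorithm requires power-of-2 dimensions. Pad 28x28 to 32x32 (next power of 2).

Standard algorithm: 28^3 = 21952 multiplications
Strassen's algorithm: 7^(log2(32)) = 7^5 = 16807 multiplications
Savings: 21952 - 16807 = 5145 multiplications

Standard: 21952 multiplications (28^3). Strassen: 16807 multiplications (7^5, after padding to 32x32). Strassen reduces 8 recursive multiplications to 7 at each level.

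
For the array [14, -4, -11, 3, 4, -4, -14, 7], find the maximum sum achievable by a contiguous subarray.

Using Kadane's algorithm on [14, -4, -11, 3, 4, -4, -14, 7]:

Scanning through the array:
Position 1 (value -4): max_ending_here = 10, max_so_far = 14
Position 2 (value -11): max_ending_here = -1, max_so_far = 14
Position 3 (value 3): max_ending_here = 3, max_so_far = 14
Position 4 (value 4): max_ending_here = 7, max_so_far = 14
Position 5 (value -4): max_ending_here = 3, max_so_far = 14
Position 6 (value -14): max_ending_here = -11, max_so_far = 14
Position 7 (value 7): max_ending_here = 7, max_so_far = 14

Maximum subarray: [14]
Maximum sum: 14

The maximum subarray is [14] with sum 14. This subarray runs from index 0 to index 0.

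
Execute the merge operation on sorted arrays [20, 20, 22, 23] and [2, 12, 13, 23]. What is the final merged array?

Merging process:

Compare 20 vs 2: take 2 from right. Merged: [2]
Compare 20 vs 12: take 12 from right. Merged: [2, 12]
Compare 20 vs 13: take 13 from right. Merged: [2, 12, 13]
Compare 20 vs 23: take 20 from left. Merged: [2, 12, 13, 20]
Compare 20 vs 23: take 20 from left. Merged: [2, 12, 13, 20, 20]
Compare 22 vs 23: take 22 from left. Merged: [2, 12, 13, 20, 20, 22]
Compare 23 vs 23: take 23 from left. Merged: [2, 12, 13, 20, 20, 22, 23]
Append remaining from right: [23]. Merged: [2, 12, 13, 20, 20, 22, 23, 23]

Final merged array: [2, 12, 13, 20, 20, 22, 23, 23]
Total comparisons: 7

The merged array is [2, 12, 13, 20, 20, 22, 23, 23], requiring 7 comparisons. The merge step runs in O(n) time where n is the total number of elements.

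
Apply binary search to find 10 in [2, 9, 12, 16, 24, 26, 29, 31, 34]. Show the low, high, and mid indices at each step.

Binary search for 10 in [2, 9, 12, 16, 24, 26, 29, 31, 34]:

lo=0, hi=8, mid=4, arr[mid]=24 -> 24 > 10, search left half
lo=0, hi=3, mid=1, arr[mid]=9 -> 9 < 10, search right half
lo=2, hi=3, mid=2, arr[mid]=12 -> 12 > 10, search left half
lo=2 > hi=1, target 10 not found

Binary search determines that 10 is not in the array after 3 comparisons. The search space was exhausted without finding the target.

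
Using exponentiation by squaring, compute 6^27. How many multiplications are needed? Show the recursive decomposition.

Computing 6^27 by squaring (build up from 6^1; each line after the first costs one multiplication):

6^1 = 6
6^2 = (6^1)^2 = 6^2 = 36
6^3 = 6 * 6^2 = 6 * 36 = 216
6^6 = (6^3)^2 = 216^2 = 46656
6^12 = (6^6)^2 = 46656^2 = 2176782336
6^13 = 6 * 6^12 = 6 * 2176782336 = 13060694016
6^26 = (6^13)^2 = 13060694016^2 = 170581728179578208256
6^27 = 6 * 6^26 = 6 * 170581728179578208256 = 1023490369077469249536

Result: 1023490369077469249536
Multiplications needed: 7 (7 lines after 6^1)

6^27 = 1023490369077469249536. Using exponentiation by squaring, this requires 7 multiplications. The key idea: if the exponent is even, square the half-power; if odd, multiply by the base once.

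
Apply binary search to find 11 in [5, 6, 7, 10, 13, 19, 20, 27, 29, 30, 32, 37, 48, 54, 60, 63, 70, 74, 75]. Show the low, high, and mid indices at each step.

Binary search for 11 in [5, 6, 7, 10, 13, 19, 20, 27, 29, 30, 32, 37, 48, 54, 60, 63, 70, 74, 75]:

lo=0, hi=18, mid=9, arr[mid]=30 -> 30 > 11, search left half
lo=0, hi=8, mid=4, arr[mid]=13 -> 13 > 11, search left half
lo=0, hi=3, mid=1, arr[mid]=6 -> 6 < 11, search right half
lo=2, hi=3, mid=2, arr[mid]=7 -> 7 < 11, search right half
lo=3, hi=3, mid=3, arr[mid]=10 -> 10 < 11, search right half
lo=4 > hi=3, target 11 not found

Binary search determines that 11 is not in the array after 5 comparisons. The search space was exhausted without finding the target.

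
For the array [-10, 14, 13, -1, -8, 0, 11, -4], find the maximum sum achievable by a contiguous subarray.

Using Kadane's algorithm on [-10, 14, 13, -1, -8, 0, 11, -4]:

Scanning through the array:
Position 1 (value 14): max_ending_here = 14, max_so_far = 14
Position 2 (value 13): max_ending_here = 27, max_so_far = 27
Position 3 (value -1): max_ending_here = 26, max_so_far = 27
Position 4 (value -8): max_ending_here = 18, max_so_far = 27
Position 5 (value 0): max_ending_here = 18, max_so_far = 27
Position 6 (value 11): max_ending_here = 29, max_so_far = 29
Position 7 (value -4): max_ending_here = 25, max_so_far = 29

Maximum subarray: [14, 13, -1, -8, 0, 11]
Maximum sum: 29

The maximum subarray is [14, 13, -1, -8, 0, 11] with sum 29. This subarray runs from index 1 to index 6.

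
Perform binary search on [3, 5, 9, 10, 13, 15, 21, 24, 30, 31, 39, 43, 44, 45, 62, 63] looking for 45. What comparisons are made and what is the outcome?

Binary search for 45 in [3, 5, 9, 10, 13, 15, 21, 24, 30, 31, 39, 43, 44, 45, 62, 63]:

lo=0, hi=15, mid=7, arr[mid]=24 -> 24 < 45, search right half
lo=8, hi=15, mid=11, arr[mid]=43 -> 43 < 45, search right half
lo=12, hi=15, mid=13, arr[mid]=45 -> Found target at index 13!

Binary search finds 45 at index 13 after 3 comparisons. The search repeatedly halves the search space by comparing with the middle element.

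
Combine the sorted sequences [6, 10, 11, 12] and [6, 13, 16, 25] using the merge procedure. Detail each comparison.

Merging process:

Compare 6 vs 6: take 6 from left. Merged: [6]
Compare 10 vs 6: take 6 from right. Merged: [6, 6]
Compare 10 vs 13: take 10 from left. Merged: [6, 6, 10]
Compare 11 vs 13: take 11 from left. Merged: [6, 6, 10, 11]
Compare 12 vs 13: take 12 from left. Merged: [6, 6, 10, 11, 12]
Append remaining from right: [13, 16, 25]. Merged: [6, 6, 10, 11, 12, 13, 16, 25]

Final merged array: [6, 6, 10, 11, 12, 13, 16, 25]
Total comparisons: 5

The merged array is [6, 6, 10, 11, 12, 13, 16, 25], requiring 5 comparisons. The merge step runs in O(n) time where n is the total number of elements.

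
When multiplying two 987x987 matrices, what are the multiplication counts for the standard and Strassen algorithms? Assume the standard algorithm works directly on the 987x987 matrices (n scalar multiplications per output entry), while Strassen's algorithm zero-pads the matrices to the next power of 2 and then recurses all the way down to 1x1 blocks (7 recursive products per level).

Matrix multiplication for 987x987 matrices:

Strassen's algorithm requires power-of-2 dimensions. Pad 987x987 to 1024x1024 (next power of 2).

Standard algorithm: 987^3 = 961504803 multiplications
Strassen's algorithm: 7^(log2(1024)) = 7^10 = 282475249 multiplications
Savings: 961504803 - 282475249 = 679029554 multiplications

Standard: 961504803 multiplications (987^3). Strassen: 282475249 multiplications (7^10, after padding to 1024x1024). Strassen reduces 8 recursive multiplications to 7 at each level.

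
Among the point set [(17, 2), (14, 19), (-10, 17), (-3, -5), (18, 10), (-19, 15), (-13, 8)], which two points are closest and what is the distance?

Computing all pairwise distances among 7 points:

d((17, 2), (14, 19)) = 17.2627
d((17, 2), (-10, 17)) = 30.8869
d((17, 2), (-3, -5)) = 21.1896
d((17, 2), (18, 10)) = 8.0623 <-- minimum
d((17, 2), (-19, 15)) = 38.2753
d((17, 2), (-13, 8)) = 30.5941
d((14, 19), (-10, 17)) = 24.0832
d((14, 19), (-3, -5)) = 29.4109
d((14, 19), (18, 10)) = 9.8489
d((14, 19), (-19, 15)) = 33.2415
d((14, 19), (-13, 8)) = 29.1548
d((-10, 17), (-3, -5)) = 23.0868
d((-10, 17), (18, 10)) = 28.8617
d((-10, 17), (-19, 15)) = 9.2195
d((-10, 17), (-13, 8)) = 9.4868
d((-3, -5), (18, 10)) = 25.807
d((-3, -5), (-19, 15)) = 25.6125
d((-3, -5), (-13, 8)) = 16.4012
d((18, 10), (-19, 15)) = 37.3363
d((18, 10), (-13, 8)) = 31.0644
d((-19, 15), (-13, 8)) = 9.2195

Closest pair: (17, 2) and (18, 10) with distance 8.0623

The closest pair is (17, 2) and (18, 10) with Euclidean distance 8.0623. For 7 points, brute-force pairwise comparison is shown above. For large n, the divide-and-conquer algorithm (sort by x, recurse on halves, check the dividing strip) achieves O(n log n).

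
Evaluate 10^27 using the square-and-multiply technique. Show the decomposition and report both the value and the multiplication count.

Computing 10^27 by squaring (build up from 10^1; each line after the first costs one multiplication):

10^1 = 10
10^2 = (10^1)^2 = 10^2 = 100
10^3 = 10 * 10^2 = 10 * 100 = 1000
10^6 = (10^3)^2 = 1000^2 = 1000000
10^12 = (10^6)^2 = 1000000^2 = 1000000000000
10^13 = 10 * 10^12 = 10 * 1000000000000 = 10000000000000
10^26 = (10^13)^2 = 10000000000000^2 = 100000000000000000000000000
10^27 = 10 * 10^26 = 10 * 100000000000000000000000000 = 1000000000000000000000000000

Result: 1000000000000000000000000000
Multiplications needed: 7 (7 lines after 10^1)

10^27 = 1000000000000000000000000000. Using exponentiation by squaring, this requires 7 multiplications. The key idea: if the exponent is even, square the half-power; if odd, multiply by the base once.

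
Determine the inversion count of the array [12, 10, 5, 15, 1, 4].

Finding inversions in [12, 10, 5, 15, 1, 4]:

(0, 1): arr[0]=12 > arr[1]=10
(0, 2): arr[0]=12 > arr[2]=5
(0, 4): arr[0]=12 > arr[4]=1
(0, 5): arr[0]=12 > arr[5]=4
(1, 2): arr[1]=10 > arr[2]=5
(1, 4): arr[1]=10 > arr[4]=1
(1, 5): arr[1]=10 > arr[5]=4
(2, 4): arr[2]=5 > arr[4]=1
(2, 5): arr[2]=5 > arr[5]=4
(3, 4): arr[3]=15 > arr[4]=1
(3, 5): arr[3]=15 > arr[5]=4

Total inversions: 11

The array has 11 inversion(s): (0,1), (0,2), (0,4), (0,5), (1,2), (1,4), (1,5), (2,4), (2,5), (3,4), (3,5). Each pair (i,j) satisfies i < j and arr[i] > arr[j].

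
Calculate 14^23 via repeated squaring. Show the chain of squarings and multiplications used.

Computing 14^23 by squaring (build up from 14^1; each line after the first costs one multiplication):

14^1 = 14
14^2 = (14^1)^2 = 14^2 = 196
14^4 = (14^2)^2 = 196^2 = 38416
14^5 = 14 * 14^4 = 14 * 38416 = 537824
14^10 = (14^5)^2 = 537824^2 = 289254654976
14^11 = 14 * 14^10 = 14 * 289254654976 = 4049565169664
14^22 = (14^11)^2 = 4049565169664^2 = 16398978063355821105872896
14^23 = 14 * 14^22 = 14 * 16398978063355821105872896 = 229585692886981495482220544

Result: 229585692886981495482220544
Multiplications needed: 7 (7 lines after 14^1)

14^23 = 229585692886981495482220544. Using exponentiation by squaring, this requires 7 multiplications. The key idea: if the exponent is even, square the half-power; if odd, multiply by the base once.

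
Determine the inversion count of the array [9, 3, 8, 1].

Finding inversions in [9, 3, 8, 1]:

(0, 1): arr[0]=9 > arr[1]=3
(0, 2): arr[0]=9 > arr[2]=8
(0, 3): arr[0]=9 > arr[3]=1
(1, 3): arr[1]=3 > arr[3]=1
(2, 3): arr[2]=8 > arr[3]=1

Total inversions: 5

The array has 5 inversion(s): (0,1), (0,2), (0,3), (1,3), (2,3). Each pair (i,j) satisfies i < j and arr[i] > arr[j].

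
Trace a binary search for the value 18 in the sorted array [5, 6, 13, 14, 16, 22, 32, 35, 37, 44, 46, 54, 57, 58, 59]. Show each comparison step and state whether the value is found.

Binary search for 18 in [5, 6, 13, 14, 16, 22, 32, 35, 37, 44, 46, 54, 57, 58, 59]:

lo=0, hi=14, mid=7, arr[mid]=35 -> 35 > 18, search left half
lo=0, hi=6, mid=3, arr[mid]=14 -> 14 < 18, search right half
lo=4, hi=6, mid=5, arr[mid]=22 -> 22 > 18, search left half
lo=4, hi=4, mid=4, arr[mid]=16 -> 16 < 18, search right half
lo=5 > hi=4, target 18 not found

Binary search determines that 18 is not in the array after 4 comparisons. The search space was exhausted without finding the target.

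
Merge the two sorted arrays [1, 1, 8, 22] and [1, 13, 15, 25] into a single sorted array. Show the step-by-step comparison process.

Merging process:

Compare 1 vs 1: take 1 from left. Merged: [1]
Compare 1 vs 1: take 1 from left. Merged: [1, 1]
Compare 8 vs 1: take 1 from right. Merged: [1, 1, 1]
Compare 8 vs 13: take 8 from left. Merged: [1, 1, 1, 8]
Compare 22 vs 13: take 13 from right. Merged: [1, 1, 1, 8, 13]
Compare 22 vs 15: take 15 from right. Merged: [1, 1, 1, 8, 13, 15]
Compare 22 vs 25: take 22 from left. Merged: [1, 1, 1, 8, 13, 15, 22]
Append remaining from right: [25]. Merged: [1, 1, 1, 8, 13, 15, 22, 25]

Final merged array: [1, 1, 1, 8, 13, 15, 22, 25]
Total comparisons: 7

The merged array is [1, 1, 1, 8, 13, 15, 22, 25], requiring 7 comparisons. The merge step runs in O(n) time where n is the total number of elements.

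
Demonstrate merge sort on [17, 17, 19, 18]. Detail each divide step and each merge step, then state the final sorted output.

Merge sort trace:

Split: [17, 17, 19, 18] -> [17, 17] and [19, 18]
  Split: [17, 17] -> [17] and [17]
  Merge: [17] + [17] -> [17, 17]
  Split: [19, 18] -> [19] and [18]
  Merge: [19] + [18] -> [18, 19]
Merge: [17, 17] + [18, 19] -> [17, 17, 18, 19]

Final sorted array: [17, 17, 18, 19]

The merge sort proceeds by recursively splitting the array and merging sorted halves.
After all merges, the sorted array is [17, 17, 18, 19].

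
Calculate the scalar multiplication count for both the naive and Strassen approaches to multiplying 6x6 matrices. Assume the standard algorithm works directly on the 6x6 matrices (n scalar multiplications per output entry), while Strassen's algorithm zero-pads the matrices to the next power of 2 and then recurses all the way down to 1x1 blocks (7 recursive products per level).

Matrix multiplication for 6x6 matrices:

Strassen's algorithm requires power-of-2 dimensions. Pad 6x6 to 8x8 (next power of 2).

Standard algorithm: 6^3 = 216 multiplications
Strassen's algorithm: 7^(log2(8)) = 7^3 = 343 multiplications
Difference: 216 - 343 = -127 (Strassen uses MORE here due to padding overhead — for small or just-over-power-of-2 n, padding can outweigh the per-level savings)

Standard: 216 multiplications (6^3). Strassen: 343 multiplications (7^3, after padding to 8x8). Strassen reduces 8 recursive multiplications to 7 at each level.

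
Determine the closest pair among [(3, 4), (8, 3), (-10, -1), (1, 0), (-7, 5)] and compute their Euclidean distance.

Computing all pairwise distances among 5 points:

d((3, 4), (8, 3)) = 5.099
d((3, 4), (-10, -1)) = 13.9284
d((3, 4), (1, 0)) = 4.4721 <-- minimum
d((3, 4), (-7, 5)) = 10.0499
d((8, 3), (-10, -1)) = 18.4391
d((8, 3), (1, 0)) = 7.6158
d((8, 3), (-7, 5)) = 15.1327
d((-10, -1), (1, 0)) = 11.0454
d((-10, -1), (-7, 5)) = 6.7082
d((1, 0), (-7, 5)) = 9.434

Closest pair: (3, 4) and (1, 0) with distance 4.4721

The closest pair is (3, 4) and (1, 0) with Euclidean distance 4.4721. For 5 points, brute-force pairwise comparison is shown above. For large n, the divide-and-conquer algorithm (sort by x, recurse on halves, check the dividing strip) achieves O(n log n).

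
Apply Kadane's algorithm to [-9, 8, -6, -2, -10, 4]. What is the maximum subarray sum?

Using Kadane's algorithm on [-9, 8, -6, -2, -10, 4]:

Scanning through the array:
Position 1 (value 8): max_ending_here = 8, max_so_far = 8
Position 2 (value -6): max_ending_here = 2, max_so_far = 8
Position 3 (value -2): max_ending_here = 0, max_so_far = 8
Position 4 (value -10): max_ending_here = -10, max_so_far = 8
Position 5 (value 4): max_ending_here = 4, max_so_far = 8

Maximum subarray: [8]
Maximum sum: 8

The maximum subarray is [8] with sum 8. This subarray runs from index 1 to index 1.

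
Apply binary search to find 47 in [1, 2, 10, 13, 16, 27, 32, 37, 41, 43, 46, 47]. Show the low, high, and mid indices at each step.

Binary search for 47 in [1, 2, 10, 13, 16, 27, 32, 37, 41, 43, 46, 47]:

lo=0, hi=11, mid=5, arr[mid]=27 -> 27 < 47, search right half
lo=6, hi=11, mid=8, arr[mid]=41 -> 41 < 47, search right half
lo=9, hi=11, mid=10, arr[mid]=46 -> 46 < 47, search right half
lo=11, hi=11, mid=11, arr[mid]=47 -> Found target at index 11!

Binary search finds 47 at index 11 after 4 comparisons. The search repeatedly halves the search space by comparing with the middle element.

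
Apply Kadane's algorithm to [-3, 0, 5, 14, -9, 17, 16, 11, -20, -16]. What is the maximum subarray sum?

Using Kadane's algorithm on [-3, 0, 5, 14, -9, 17, 16, 11, -20, -16]:

Scanning through the array:
Position 1 (value 0): max_ending_here = 0, max_so_far = 0
Position 2 (value 5): max_ending_here = 5, max_so_far = 5
Position 3 (value 14): max_ending_here = 19, max_so_far = 19
Position 4 (value -9): max_ending_here = 10, max_so_far = 19
Position 5 (value 17): max_ending_here = 27, max_so_far = 27
Position 6 (value 16): max_ending_here = 43, max_so_far = 43
Position 7 (value 11): max_ending_here = 54, max_so_far = 54
Position 8 (value -20): max_ending_here = 34, max_so_far = 54
Position 9 (value -16): max_ending_here = 18, max_so_far = 54

Maximum subarray: [0, 5, 14, -9, 17, 16, 11]
Maximum sum: 54

The maximum subarray is [0, 5, 14, -9, 17, 16, 11] with sum 54. This subarray runs from index 1 to index 7.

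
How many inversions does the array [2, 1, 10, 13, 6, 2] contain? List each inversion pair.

Finding inversions in [2, 1, 10, 13, 6, 2]:

(0, 1): arr[0]=2 > arr[1]=1
(2, 4): arr[2]=10 > arr[4]=6
(2, 5): arr[2]=10 > arr[5]=2
(3, 4): arr[3]=13 > arr[4]=6
(3, 5): arr[3]=13 > arr[5]=2
(4, 5): arr[4]=6 > arr[5]=2

Total inversions: 6

The array has 6 inversion(s): (0,1), (2,4), (2,5), (3,4), (3,5), (4,5). Each pair (i,j) satisfies i < j and arr[i] > arr[j].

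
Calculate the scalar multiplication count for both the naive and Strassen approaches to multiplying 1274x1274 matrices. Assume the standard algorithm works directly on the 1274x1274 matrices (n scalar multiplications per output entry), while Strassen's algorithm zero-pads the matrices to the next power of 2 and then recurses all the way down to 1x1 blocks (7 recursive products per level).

Matrix multiplication for 1274x1274 matrices:

Strassen's algorithm requires power-of-2 dimensions. Pad 1274x1274 to 2048x2048 (next power of 2).

Standard algorithm: 1274^3 = 2067798824 multiplications
Strassen's algorithm: 7^(log2(2048)) = 7^11 = 1977326743 multiplications
Savings: 2067798824 - 1977326743 = 90472081 multiplications

Standard: 2067798824 multiplications (1274^3). Strassen: 1977326743 multiplications (7^11, after padding to 2048x2048). Strassen reduces 8 recursive multiplications to 7 at each level.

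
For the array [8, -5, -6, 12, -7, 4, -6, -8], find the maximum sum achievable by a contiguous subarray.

Using Kadane's algorithm on [8, -5, -6, 12, -7, 4, -6, -8]:

Scanning through the array:
Position 1 (value -5): max_ending_here = 3, max_so_far = 8
Position 2 (value -6): max_ending_here = -3, max_so_far = 8
Position 3 (value 12): max_ending_here = 12, max_so_far = 12
Position 4 (value -7): max_ending_here = 5, max_so_far = 12
Position 5 (value 4): max_ending_here = 9, max_so_far = 12
Position 6 (value -6): max_ending_here = 3, max_so_far = 12
Position 7 (value -8): max_ending_here = -5, max_so_far = 12

Maximum subarray: [12]
Maximum sum: 12

The maximum subarray is [12] with sum 12. This subarray runs from index 3 to index 3.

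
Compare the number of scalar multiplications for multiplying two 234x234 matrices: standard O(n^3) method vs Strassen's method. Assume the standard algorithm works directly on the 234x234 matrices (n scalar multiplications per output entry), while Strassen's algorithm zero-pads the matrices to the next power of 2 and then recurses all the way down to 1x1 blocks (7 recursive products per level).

Matrix multiplication for 234x234 matrices:

Strassen's algorithm requires power-of-2 dimensions. Pad 234x234 to 256x256 (next power of 2).

Standard algorithm: 234^3 = 12812904 multiplications
Strassen's algorithm: 7^(log2(256)) = 7^8 = 5764801 multiplications
Savings: 12812904 - 5764801 = 7048103 multiplications

Standard: 12812904 multiplications (234^3). Strassen: 5764801 multiplications (7^8, after padding to 256x256). Strassen reduces 8 recursive multiplications to 7 at each level.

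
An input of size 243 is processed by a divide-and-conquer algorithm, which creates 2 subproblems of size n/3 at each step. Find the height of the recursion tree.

For divide and conquer with division factor 3:

Problem sizes at each level:
Level 0: 243
Level 1: 81
Level 2: 27
Level 3: 9
Level 4: 3
Level 5: 1

The root is level 0 and the size-1 base case is level 5 (the tree spans levels 0 through 5, i.e. 6 levels counting the root), so the depth is the number of divisions: log_3(243) = 5

The recursion tree depth is log_3(243) = 5. At each level, the problem size is divided by 3, so it takes 5 divisions to reduce to a base case of size 1. The algorithm makes 2 recursive calls at each level.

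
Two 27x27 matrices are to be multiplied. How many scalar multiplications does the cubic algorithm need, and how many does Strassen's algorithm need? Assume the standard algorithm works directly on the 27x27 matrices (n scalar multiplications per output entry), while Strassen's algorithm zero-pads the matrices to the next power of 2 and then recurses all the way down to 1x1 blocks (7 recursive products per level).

Matrix multiplication for 27x27 matrices:

Strassen's algorithm requires power-of-2 dimensions. Pad 27x27 to 32x32 (next power of 2).

Standard algorithm: 27^3 = 19683 multiplications
Strassen's algorithm: 7^(log2(32)) = 7^5 = 16807 multiplications
Savings: 19683 - 16807 = 2876 multiplications

Standard: 19683 multiplications (27^3). Strassen: 16807 multiplications (7^5, after padding to 32x32). Strassen reduces 8 recursive multiplications to 7 at each level.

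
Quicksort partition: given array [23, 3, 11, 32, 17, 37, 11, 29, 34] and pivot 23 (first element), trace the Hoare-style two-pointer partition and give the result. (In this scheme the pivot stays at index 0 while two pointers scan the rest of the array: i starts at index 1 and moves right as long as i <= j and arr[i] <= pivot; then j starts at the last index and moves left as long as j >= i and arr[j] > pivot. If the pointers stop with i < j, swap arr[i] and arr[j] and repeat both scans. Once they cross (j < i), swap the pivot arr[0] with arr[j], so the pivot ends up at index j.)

Hoare-style two-pointer partition with pivot = 23:

Initial array: [23, 3, 11, 32, 17, 37, 11, 29, 34]

Pointers start at i = 1, j = 8.
i stops at index 3 (arr[3]=32 > 23), j stops at index 6 (arr[6]=11 <= 23): swap arr[3] and arr[6], array becomes [23, 3, 11, 11, 17, 37, 32, 29, 34]
i ends at 5, j ends at 4: the pointers have crossed (j < i), so scanning stops.

Swap pivot arr[0] with arr[4] to place pivot at position 4: [17, 3, 11, 11, 23, 37, 32, 29, 34]
Pivot position: 4

After partitioning with pivot 23, the array becomes [17, 3, 11, 11, 23, 37, 32, 29, 34]. The pivot is placed at index 4. All elements to the left of the pivot are <= 23, and all elements to the right are > 23.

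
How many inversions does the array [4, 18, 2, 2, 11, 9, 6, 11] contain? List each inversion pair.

Finding inversions in [4, 18, 2, 2, 11, 9, 6, 11]:

(0, 2): arr[0]=4 > arr[2]=2
(0, 3): arr[0]=4 > arr[3]=2
(1, 2): arr[1]=18 > arr[2]=2
(1, 3): arr[1]=18 > arr[3]=2
(1, 4): arr[1]=18 > arr[4]=11
(1, 5): arr[1]=18 > arr[5]=9
(1, 6): arr[1]=18 > arr[6]=6
(1, 7): arr[1]=18 > arr[7]=11
(4, 5): arr[4]=11 > arr[5]=9
(4, 6): arr[4]=11 > arr[6]=6
(5, 6): arr[5]=9 > arr[6]=6

Total inversions: 11

The array has 11 inversion(s): (0,2), (0,3), (1,2), (1,3), (1,4), (1,5), (1,6), (1,7), (4,5), (4,6), (5,6). Each pair (i,j) satisfies i < j and arr[i] > arr[j].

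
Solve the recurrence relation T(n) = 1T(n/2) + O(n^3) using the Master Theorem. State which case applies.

Master Theorem for T(n) = 1T(n/2) + O(n^3):

a = 1, b = 2, c = 3
log_b(a) = log_2(1) = 0.0000

Case 3: c = 3 > log_2(1) = 0.0000
T(n) = O(n^3) = O(n^3)

For T(n) = 1T(n/2) + O(n^3): log_2(1) = 0.0000. This is Case 3 of the Master Theorem (c > log_b(a), work dominated by root), giving O(n^3).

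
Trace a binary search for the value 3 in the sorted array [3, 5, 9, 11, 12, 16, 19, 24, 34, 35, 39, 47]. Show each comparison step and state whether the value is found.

Binary search for 3 in [3, 5, 9, 11, 12, 16, 19, 24, 34, 35, 39, 47]:

lo=0, hi=11, mid=5, arr[mid]=16 -> 16 > 3, search left half
lo=0, hi=4, mid=2, arr[mid]=9 -> 9 > 3, search left half
lo=0, hi=1, mid=0, arr[mid]=3 -> Found target at index 0!

Binary search finds 3 at index 0 after 3 comparisons. The search repeatedly halves the search space by comparing with the middle element.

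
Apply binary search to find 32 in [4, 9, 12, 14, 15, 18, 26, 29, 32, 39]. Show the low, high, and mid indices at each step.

Binary search for 32 in [4, 9, 12, 14, 15, 18, 26, 29, 32, 39]:

lo=0, hi=9, mid=4, arr[mid]=15 -> 15 < 32, search right half
lo=5, hi=9, mid=7, arr[mid]=29 -> 29 < 32, search right half
lo=8, hi=9, mid=8, arr[mid]=32 -> Found target at index 8!

Binary search finds 32 at index 8 after 3 comparisons. The search repeatedly halves the search space by comparing with the middle element.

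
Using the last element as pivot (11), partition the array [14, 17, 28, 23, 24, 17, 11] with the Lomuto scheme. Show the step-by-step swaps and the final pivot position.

Lomuto partition with pivot = 11:

Initial array: [14, 17, 28, 23, 24, 17, 11]

arr[0]=14 > 11: no swap
arr[1]=17 > 11: no swap
arr[2]=28 > 11: no swap
arr[3]=23 > 11: no swap
arr[4]=24 > 11: no swap
arr[5]=17 > 11: no swap

Place pivot at position 0: [11, 17, 28, 23, 24, 17, 14]
Pivot position: 0

After partitioning with pivot 11, the array becomes [11, 17, 28, 23, 24, 17, 14]. The pivot is placed at index 0. All elements to the left of the pivot are <= 11, and all elements to the right are > 11.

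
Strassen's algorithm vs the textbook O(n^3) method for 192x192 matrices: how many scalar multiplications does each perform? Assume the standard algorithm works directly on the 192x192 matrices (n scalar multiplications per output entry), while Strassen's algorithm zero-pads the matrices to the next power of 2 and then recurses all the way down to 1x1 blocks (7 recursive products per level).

Matrix multiplication for 192x192 matrices:

Strassen's algorithm requires power-of-2 dimensions. Pad 192x192 to 256x256 (next power of 2).

Standard algorithm: 192^3 = 7077888 multiplications
Strassen's algorithm: 7^(log2(256)) = 7^8 = 5764801 multiplications
Savings: 7077888 - 5764801 = 1313087 multiplications

Standard: 7077888 multiplications (192^3). Strassen: 5764801 multiplications (7^8, after padding to 256x256). Strassen reduces 8 recursive multiplications to 7 at each level.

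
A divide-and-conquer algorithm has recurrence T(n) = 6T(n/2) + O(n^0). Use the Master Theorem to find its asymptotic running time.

Master Theorem for T(n) = 6T(n/2) + O(n^0):

a = 6, b = 2, c = 0
log_b(a) = log_2(6) = 2.5850

Case 1: c = 0 < log_2(6) = 2.5850
T(n) = O(n^(log_2 6))

For T(n) = 6T(n/2) + O(n^0): log_2(6) = 2.5850. This is Case 1 of the Master Theorem (c < log_b(a), work dominated by leaves), giving O(n^(log_2 6)).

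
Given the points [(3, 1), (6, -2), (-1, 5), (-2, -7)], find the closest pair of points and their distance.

Computing all pairwise distances among 4 points:

d((3, 1), (6, -2)) = 4.2426 <-- minimum
d((3, 1), (-1, 5)) = 5.6569
d((3, 1), (-2, -7)) = 9.434
d((6, -2), (-1, 5)) = 9.8995
d((6, -2), (-2, -7)) = 9.434
d((-1, 5), (-2, -7)) = 12.0416

Closest pair: (3, 1) and (6, -2) with distance 4.2426

The closest pair is (3, 1) and (6, -2) with Euclidean distance 4.2426. For 4 points, brute-force pairwise comparison is shown above. For large n, the divide-and-conquer algorithm (sort by x, recurse on halves, check the dividing strip) achieves O(n log n).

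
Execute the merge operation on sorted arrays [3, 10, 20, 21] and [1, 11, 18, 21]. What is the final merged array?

Merging process:

Compare 3 vs 1: take 1 from right. Merged: [1]
Compare 3 vs 11: take 3 from left. Merged: [1, 3]
Compare 10 vs 11: take 10 from left. Merged: [1, 3, 10]
Compare 20 vs 11: take 11 from right. Merged: [1, 3, 10, 11]
Compare 20 vs 18: take 18 from right. Merged: [1, 3, 10, 11, 18]
Compare 20 vs 21: take 20 from left. Merged: [1, 3, 10, 11, 18, 20]
Compare 21 vs 21: take 21 from left. Merged: [1, 3, 10, 11, 18, 20, 21]
Append remaining from right: [21]. Merged: [1, 3, 10, 11, 18, 20, 21, 21]

Final merged array: [1, 3, 10, 11, 18, 20, 21, 21]
Total comparisons: 7

The merged array is [1, 3, 10, 11, 18, 20, 21, 21], requiring 7 comparisons. The merge step runs in O(n) time where n is the total number of elements.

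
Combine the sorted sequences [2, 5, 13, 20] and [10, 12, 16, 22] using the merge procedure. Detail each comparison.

Merging process:

Compare 2 vs 10: take 2 from left. Merged: [2]
Compare 5 vs 10: take 5 from left. Merged: [2, 5]
Compare 13 vs 10: take 10 from right. Merged: [2, 5, 10]
Compare 13 vs 12: take 12 from right. Merged: [2, 5, 10, 12]
Compare 13 vs 16: take 13 from left. Merged: [2, 5, 10, 12, 13]
Compare 20 vs 16: take 16 from right. Merged: [2, 5, 10, 12, 13, 16]
Compare 20 vs 22: take 20 from left. Merged: [2, 5, 10, 12, 13, 16, 20]
Append remaining from right: [22]. Merged: [2, 5, 10, 12, 13, 16, 20, 22]

Final merged array: [2, 5, 10, 12, 13, 16, 20, 22]
Total comparisons: 7

The merged array is [2, 5, 10, 12, 13, 16, 20, 22], requiring 7 comparisons. The merge step runs in O(n) time where n is the total number of elements.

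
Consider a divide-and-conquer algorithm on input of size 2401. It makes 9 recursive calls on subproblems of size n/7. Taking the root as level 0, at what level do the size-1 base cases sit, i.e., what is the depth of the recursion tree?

For divide and conquer with division factor 7:

Problem sizes at each level:
Level 0: 2401
Level 1: 343
Level 2: 49
Level 3: 7
Level 4: 1

The root is level 0 and the size-1 base case is level 4 (the tree spans levels 0 through 4, i.e. 5 levels counting the root), so the depth is the number of divisions: log_7(2401) = 4

The recursion tree depth is log_7(2401) = 4. At each level, the problem size is divided by 7, so it takes 4 divisions to reduce to a base case of size 1. The algorithm makes 9 recursive calls at each level.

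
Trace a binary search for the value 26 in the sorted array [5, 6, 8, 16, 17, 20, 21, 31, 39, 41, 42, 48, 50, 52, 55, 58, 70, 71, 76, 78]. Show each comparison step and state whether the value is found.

Binary search for 26 in [5, 6, 8, 16, 17, 20, 21, 31, 39, 41, 42, 48, 50, 52, 55, 58, 70, 71, 76, 78]:

lo=0, hi=19, mid=9, arr[mid]=41 -> 41 > 26, search left half
lo=0, hi=8, mid=4, arr[mid]=17 -> 17 < 26, search right half
lo=5, hi=8, mid=6, arr[mid]=21 -> 21 < 26, search right half
lo=7, hi=8, mid=7, arr[mid]=31 -> 31 > 26, search left half
lo=7 > hi=6, target 26 not found

Binary search determines that 26 is not in the array after 4 comparisons. The search space was exhausted without finding the target.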